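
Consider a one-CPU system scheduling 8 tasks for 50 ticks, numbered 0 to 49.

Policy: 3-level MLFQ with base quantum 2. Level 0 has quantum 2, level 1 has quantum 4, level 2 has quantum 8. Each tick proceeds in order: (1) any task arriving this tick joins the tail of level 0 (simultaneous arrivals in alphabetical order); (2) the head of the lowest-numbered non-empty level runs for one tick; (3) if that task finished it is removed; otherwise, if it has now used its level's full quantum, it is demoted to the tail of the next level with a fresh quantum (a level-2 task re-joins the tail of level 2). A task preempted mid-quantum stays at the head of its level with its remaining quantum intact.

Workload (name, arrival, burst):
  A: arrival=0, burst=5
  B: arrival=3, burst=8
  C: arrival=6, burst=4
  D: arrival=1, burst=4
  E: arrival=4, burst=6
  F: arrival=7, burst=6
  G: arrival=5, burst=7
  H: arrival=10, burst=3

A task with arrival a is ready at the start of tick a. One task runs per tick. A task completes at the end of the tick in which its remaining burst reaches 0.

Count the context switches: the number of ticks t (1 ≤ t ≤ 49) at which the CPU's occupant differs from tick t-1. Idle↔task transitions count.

t=0: L0/L1/L2 = A/-/- → run A
t=1: L0/L1/L2 = AD/-/- → run A
t=2: L0/L1/L2 = D/A/- → run D
t=3: L0/L1/L2 = DB/A/- → run D
t=4: L0/L1/L2 = BE/AD/- → run B
t=5: L0/L1/L2 = BEG/AD/- → run B
t=6: L0/L1/L2 = EGC/ADB/- → run E
t=7: L0/L1/L2 = EGCF/ADB/- → run E
t=8: L0/L1/L2 = GCF/ADBE/- → run G
t=9: L0/L1/L2 = GCF/ADBE/- → run G
t=10: L0/L1/L2 = CFH/ADBEG/- → run C
t=11: L0/L1/L2 = CFH/ADBEG/- → run C
t=12: L0/L1/L2 = FH/ADBEGC/- → run F
t=13: L0/L1/L2 = FH/ADBEGC/- → run F
t=14: L0/L1/L2 = H/ADBEGCF/- → run H
t=15: L0/L1/L2 = H/ADBEGCF/- → run H
t=16: L0/L1/L2 = -/ADBEGCFH/- → run A
t=17: L0/L1/L2 = -/ADBEGCFH/- → run A
t=18: L0/L1/L2 = -/ADBEGCFH/- → run A
t=19: L0/L1/L2 = -/DBEGCFH/- → run D
t=20: L0/L1/L2 = -/DBEGCFH/- → run D
t=21: L0/L1/L2 = -/BEGCFH/- → run B
t=22: L0/L1/L2 = -/BEGCFH/- → run B
t=23: L0/L1/L2 = -/BEGCFH/- → run B
t=24: L0/L1/L2 = -/BEGCFH/- → run B
t=25: L0/L1/L2 = -/EGCFH/B → run E
t=26: L0/L1/L2 = -/EGCFH/B → run E
t=27: L0/L1/L2 = -/EGCFH/B → run E
t=28: L0/L1/L2 = -/EGCFH/B → run E
t=29: L0/L1/L2 = -/GCFH/B → run G
t=30: L0/L1/L2 = -/GCFH/B → run G
t=31: L0/L1/L2 = -/GCFH/B → run G
t=32: L0/L1/L2 = -/GCFH/B → run G
t=33: L0/L1/L2 = -/CFH/BG → run C
t=34: L0/L1/L2 = -/CFH/BG → run C
t=35: L0/L1/L2 = -/FH/BG → run F
t=36: L0/L1/L2 = -/FH/BG → run F
t=37: L0/L1/L2 = -/FH/BG → run F
t=38: L0/L1/L2 = -/FH/BG → run F
t=39: L0/L1/L2 = -/H/BG → run H
t=40: L0/L1/L2 = -/-/BG → run B
t=41: L0/L1/L2 = -/-/BG → run B
t=42: L0/L1/L2 = -/-/G → run G
t=43: (idle)
t=44: (idle)
t=45: (idle)
t=46: (idle)
t=47: (idle)
t=48: (idle)
t=49: (idle)

context switches = 18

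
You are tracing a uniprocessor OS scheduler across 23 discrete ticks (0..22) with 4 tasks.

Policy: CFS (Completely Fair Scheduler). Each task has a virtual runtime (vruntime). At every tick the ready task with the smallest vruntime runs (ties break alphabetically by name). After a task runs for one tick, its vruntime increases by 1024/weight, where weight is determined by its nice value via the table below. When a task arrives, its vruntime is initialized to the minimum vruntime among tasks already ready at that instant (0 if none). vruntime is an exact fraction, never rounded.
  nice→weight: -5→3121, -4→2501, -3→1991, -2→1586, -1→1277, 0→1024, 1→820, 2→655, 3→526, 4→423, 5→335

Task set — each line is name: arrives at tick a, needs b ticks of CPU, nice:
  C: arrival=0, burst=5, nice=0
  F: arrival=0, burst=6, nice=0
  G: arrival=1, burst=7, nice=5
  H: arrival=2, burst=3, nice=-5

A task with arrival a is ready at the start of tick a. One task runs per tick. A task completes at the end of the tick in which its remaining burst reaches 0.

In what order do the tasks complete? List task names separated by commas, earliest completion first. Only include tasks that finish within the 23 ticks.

completion order = H, C, F, G

t=0: vr[C=0 F=0] → run C
t=1: vr[C=1 F=0 G=0] → run F
t=2: vr[C=1 F=1 G=0 H=0] → run G
t=3: vr[C=1 F=1 G=1024/335 H=0] → run H
t=4: vr[C=1 F=1 G=1024/335 H=1024/3121] → run H
t=5: vr[C=1 F=1 G=1024/335 H=2048/3121] → run H
t=6: vr[C=1 F=1 G=1024/335] → run C
t=7: vr[C=2 F=1 G=1024/335] → run F
t=8: vr[C=2 F=2 G=1024/335] → run C
t=9: vr[C=3 F=2 G=1024/335] → run F
t=10: vr[C=3 F=3 G=1024/335] → run C
t=11: vr[C=4 F=3 G=1024/335] → run F
t=12: vr[C=4 F=4 G=1024/335] → run G
t=13: vr[C=4 F=4 G=2048/335] → run C
t=14: vr[F=4 G=2048/335] → run F
t=15: vr[F=5 G=2048/335] → run F
t=16: vr[G=2048/335] → run G
t=17: vr[G=3072/335] → run G
t=18: vr[G=4096/335] → run G
t=19: vr[G=1024/67] → run G
t=20: vr[G=6144/335] → run G
t=21: (idle)
t=22: (idle)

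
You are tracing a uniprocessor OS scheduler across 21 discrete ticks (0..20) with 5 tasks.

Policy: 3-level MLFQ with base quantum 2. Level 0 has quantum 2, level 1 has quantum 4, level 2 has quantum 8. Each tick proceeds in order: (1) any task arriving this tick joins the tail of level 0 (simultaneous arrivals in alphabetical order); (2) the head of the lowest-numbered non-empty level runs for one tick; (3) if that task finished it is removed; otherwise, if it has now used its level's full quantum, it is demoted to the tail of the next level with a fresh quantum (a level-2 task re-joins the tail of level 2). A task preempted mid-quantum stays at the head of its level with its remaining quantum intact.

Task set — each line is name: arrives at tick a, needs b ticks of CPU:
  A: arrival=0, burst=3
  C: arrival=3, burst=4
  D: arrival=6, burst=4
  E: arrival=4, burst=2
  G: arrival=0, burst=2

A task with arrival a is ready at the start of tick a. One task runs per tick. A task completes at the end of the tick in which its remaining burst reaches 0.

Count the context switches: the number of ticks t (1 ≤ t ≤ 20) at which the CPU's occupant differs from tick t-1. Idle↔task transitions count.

t=0: L0/L1/L2 = AG/-/- → run A
t=1: L0/L1/L2 = AG/-/- → run A
t=2: L0/L1/L2 = G/A/- → run G
t=3: L0/L1/L2 = GC/A/- → run G
t=4: L0/L1/L2 = CE/A/- → run C
t=5: L0/L1/L2 = CE/A/- → run C
t=6: L0/L1/L2 = ED/AC/- → run E
t=7: L0/L1/L2 = ED/AC/- → run E
t=8: L0/L1/L2 = D/AC/- → run D
t=9: L0/L1/L2 = D/AC/- → run D
t=10: L0/L1/L2 = -/ACD/- → run A
t=11: L0/L1/L2 = -/CD/- → run C
t=12: L0/L1/L2 = -/CD/- → run C
t=13: L0/L1/L2 = -/D/- → run D
t=14: L0/L1/L2 = -/D/- → run D
t=15: (idle)
t=16: (idle)
t=17: (idle)
t=18: (idle)
t=19: (idle)
t=20: (idle)

context switches = 8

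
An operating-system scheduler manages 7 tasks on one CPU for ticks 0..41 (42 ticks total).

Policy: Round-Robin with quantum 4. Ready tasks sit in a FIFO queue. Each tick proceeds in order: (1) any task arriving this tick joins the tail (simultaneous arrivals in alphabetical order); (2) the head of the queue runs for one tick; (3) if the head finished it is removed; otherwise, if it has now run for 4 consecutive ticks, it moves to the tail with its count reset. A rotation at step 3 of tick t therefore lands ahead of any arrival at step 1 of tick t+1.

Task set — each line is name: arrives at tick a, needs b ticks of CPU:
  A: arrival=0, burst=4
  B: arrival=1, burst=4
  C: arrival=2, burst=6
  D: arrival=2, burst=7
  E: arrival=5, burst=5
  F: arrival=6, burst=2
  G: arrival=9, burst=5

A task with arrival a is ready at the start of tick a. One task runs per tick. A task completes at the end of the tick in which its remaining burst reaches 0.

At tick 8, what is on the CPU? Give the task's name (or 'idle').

running at tick 8 = C

t=0: queue=[A] q_used=0 → run A
t=1: queue=[A,B] q_used=1 → run A
t=2: queue=[A,B,C,D] q_used=2 → run A
t=3: queue=[A,B,C,D] q_used=3 → run A
t=4: queue=[B,C,D] q_used=0 → run B
t=5: queue=[B,C,D,E] q_used=1 → run B
t=6: queue=[B,C,D,E,F] q_used=2 → run B
t=7: queue=[B,C,D,E,F] q_used=3 → run B
t=8: queue=[C,D,E,F] q_used=0 → run C
t=9: queue=[C,D,E,F,G] q_used=1 → run C
t=10: queue=[C,D,E,F,G] q_used=2 → run C
t=11: queue=[C,D,E,F,G] q_used=3 → run C
t=12: queue=[D,E,F,G,C] q_used=0 → run D
t=13: queue=[D,E,F,G,C] q_used=1 → run D
t=14: queue=[D,E,F,G,C] q_used=2 → run D
t=15: queue=[D,E,F,G,C] q_used=3 → run D
t=16: queue=[E,F,G,C,D] q_used=0 → run E
t=17: queue=[E,F,G,C,D] q_used=1 → run E
t=18: queue=[E,F,G,C,D] q_used=2 → run E
t=19: queue=[E,F,G,C,D] q_used=3 → run E
t=20: queue=[F,G,C,D,E] q_used=0 → run F
t=21: queue=[F,G,C,D,E] q_used=1 → run F
t=22: queue=[G,C,D,E] q_used=0 → run G
t=23: queue=[G,C,D,E] q_used=1 → run G
t=24: queue=[G,C,D,E] q_used=2 → run G
t=25: queue=[G,C,D,E] q_used=3 → run G
t=26: queue=[C,D,E,G] q_used=0 → run C
t=27: queue=[C,D,E,G] q_used=1 → run C
t=28: queue=[D,E,G] q_used=0 → run D
t=29: queue=[D,E,G] q_used=1 → run D
t=30: queue=[D,E,G] q_used=2 → run D
t=31: queue=[E,G] q_used=0 → run E
t=32: queue=[G] q_used=0 → run G
t=33: (idle)
t=34: (idle)
t=35: (idle)
t=36: (idle)
t=37: (idle)
t=38: (idle)
t=39: (idle)
t=40: (idle)
t=41: (idle)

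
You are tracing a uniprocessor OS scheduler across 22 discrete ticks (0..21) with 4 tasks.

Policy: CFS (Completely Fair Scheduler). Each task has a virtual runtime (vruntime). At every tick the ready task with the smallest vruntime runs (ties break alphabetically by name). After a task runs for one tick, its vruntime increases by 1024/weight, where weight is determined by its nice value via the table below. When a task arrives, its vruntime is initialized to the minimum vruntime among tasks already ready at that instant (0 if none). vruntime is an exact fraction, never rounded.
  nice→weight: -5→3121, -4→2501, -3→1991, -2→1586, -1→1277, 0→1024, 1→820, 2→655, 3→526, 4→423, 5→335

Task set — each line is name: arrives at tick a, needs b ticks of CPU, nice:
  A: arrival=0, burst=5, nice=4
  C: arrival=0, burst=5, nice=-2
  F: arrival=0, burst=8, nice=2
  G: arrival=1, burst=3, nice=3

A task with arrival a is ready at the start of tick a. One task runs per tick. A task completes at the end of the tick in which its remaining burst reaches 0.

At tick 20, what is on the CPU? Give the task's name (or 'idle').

t=0: vr[A=0 C=0 F=0] → run A
t=1: vr[A=1024/423 C=0 F=0 G=0] → run C
t=2: vr[A=1024/423 C=512/793 F=0 G=0] → run F
t=3: vr[A=1024/423 C=512/793 F=1024/655 G=0] → run G
t=4: vr[A=1024/423 C=512/793 F=1024/655 G=512/263] → run C
t=5: vr[A=1024/423 C=1024/793 F=1024/655 G=512/263] → run C
t=6: vr[A=1024/423 C=1536/793 F=1024/655 G=512/263] → run F
t=7: vr[A=1024/423 C=1536/793 F=2048/655 G=512/263] → run C
t=8: vr[A=1024/423 C=2048/793 F=2048/655 G=512/263] → run G
t=9: vr[A=1024/423 C=2048/793 F=2048/655 G=1024/263] → run A
t=10: vr[A=2048/423 C=2048/793 F=2048/655 G=1024/263] → run C
t=11: vr[A=2048/423 F=2048/655 G=1024/263] → run F
t=12: vr[A=2048/423 F=3072/655 G=1024/263] → run G
t=13: vr[A=2048/423 F=3072/655] → run F
t=14: vr[A=2048/423 F=4096/655] → run A
t=15: vr[A=1024/141 F=4096/655] → run F
t=16: vr[A=1024/141 F=1024/131] → run A
t=17: vr[A=4096/423 F=1024/131] → run F
t=18: vr[A=4096/423 F=6144/655] → run F
t=19: vr[A=4096/423 F=7168/655] → run A
t=20: vr[F=7168/655] → run F
t=21: (idle)

running at tick 20 = F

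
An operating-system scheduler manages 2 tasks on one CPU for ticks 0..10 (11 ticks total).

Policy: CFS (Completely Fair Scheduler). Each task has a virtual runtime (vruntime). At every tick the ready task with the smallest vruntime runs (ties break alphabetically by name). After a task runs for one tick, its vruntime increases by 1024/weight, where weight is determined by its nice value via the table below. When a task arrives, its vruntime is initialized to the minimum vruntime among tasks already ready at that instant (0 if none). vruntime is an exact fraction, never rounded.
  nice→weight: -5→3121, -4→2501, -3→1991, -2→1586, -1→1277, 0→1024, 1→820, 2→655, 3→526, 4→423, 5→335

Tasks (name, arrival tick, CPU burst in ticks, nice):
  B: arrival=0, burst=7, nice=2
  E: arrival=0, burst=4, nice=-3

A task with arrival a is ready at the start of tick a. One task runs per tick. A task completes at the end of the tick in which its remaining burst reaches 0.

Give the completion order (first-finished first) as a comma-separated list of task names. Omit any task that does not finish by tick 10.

t=0: vr[B=0 E=0] → run B
t=1: vr[B=1024/655 E=0] → run E
t=2: vr[B=1024/655 E=1024/1991] → run E
t=3: vr[B=1024/655 E=2048/1991] → run E
t=4: vr[B=1024/655 E=3072/1991] → run E
t=5: vr[B=1024/655] → run B
t=6: vr[B=2048/655] → run B
t=7: vr[B=3072/655] → run B
t=8: vr[B=4096/655] → run B
t=9: vr[B=1024/131] → run B
t=10: vr[B=6144/655] → run B

completion order = E, B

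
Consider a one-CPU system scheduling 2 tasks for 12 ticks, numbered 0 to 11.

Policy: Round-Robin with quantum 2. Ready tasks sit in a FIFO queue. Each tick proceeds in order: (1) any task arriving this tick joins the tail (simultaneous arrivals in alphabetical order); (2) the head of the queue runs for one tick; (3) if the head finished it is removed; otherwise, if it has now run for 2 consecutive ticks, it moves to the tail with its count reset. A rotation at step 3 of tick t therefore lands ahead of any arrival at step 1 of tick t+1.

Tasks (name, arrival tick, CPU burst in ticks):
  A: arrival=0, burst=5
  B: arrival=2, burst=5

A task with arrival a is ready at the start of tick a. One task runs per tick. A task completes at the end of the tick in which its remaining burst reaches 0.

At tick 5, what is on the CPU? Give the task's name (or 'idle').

running at tick 5 = B

t=0: queue=[A] q_used=0 → run A
t=1: queue=[A] q_used=1 → run A
t=2: queue=[A,B] q_used=0 → run A
t=3: queue=[A,B] q_used=1 → run A
t=4: queue=[B,A] q_used=0 → run B
t=5: queue=[B,A] q_used=1 → run B
t=6: queue=[A,B] q_used=0 → run A
t=7: queue=[B] q_used=0 → run B
t=8: queue=[B] q_used=1 → run B
t=9: queue=[B] q_used=0 → run B
t=10: (idle)
t=11: (idle)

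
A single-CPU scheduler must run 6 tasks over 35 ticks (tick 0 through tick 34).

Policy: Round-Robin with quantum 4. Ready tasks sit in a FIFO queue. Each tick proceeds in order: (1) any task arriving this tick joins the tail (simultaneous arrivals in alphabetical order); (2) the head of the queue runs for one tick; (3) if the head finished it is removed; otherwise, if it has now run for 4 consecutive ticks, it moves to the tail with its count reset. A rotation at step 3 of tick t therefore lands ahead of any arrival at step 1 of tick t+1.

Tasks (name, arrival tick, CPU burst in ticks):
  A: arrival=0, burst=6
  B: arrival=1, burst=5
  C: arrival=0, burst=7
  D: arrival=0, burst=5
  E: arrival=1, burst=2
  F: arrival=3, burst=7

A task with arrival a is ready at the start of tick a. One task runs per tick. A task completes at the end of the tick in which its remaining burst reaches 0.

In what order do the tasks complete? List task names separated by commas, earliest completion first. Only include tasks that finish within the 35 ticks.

t=0: queue=[A,C,D] q_used=0 → run A
t=1: queue=[A,C,D,B,E] q_used=1 → run A
t=2: queue=[A,C,D,B,E] q_used=2 → run A
t=3: queue=[A,C,D,B,E,F] q_used=3 → run A
t=4: queue=[C,D,B,E,F,A] q_used=0 → run C
t=5: queue=[C,D,B,E,F,A] q_used=1 → run C
t=6: queue=[C,D,B,E,F,A] q_used=2 → run C
t=7: queue=[C,D,B,E,F,A] q_used=3 → run C
t=8: queue=[D,B,E,F,A,C] q_used=0 → run D
t=9: queue=[D,B,E,F,A,C] q_used=1 → run D
t=10: queue=[D,B,E,F,A,C] q_used=2 → run D
t=11: queue=[D,B,E,F,A,C] q_used=3 → run D
t=12: queue=[B,E,F,A,C,D] q_used=0 → run B
t=13: queue=[B,E,F,A,C,D] q_used=1 → run B
t=14: queue=[B,E,F,A,C,D] q_used=2 → run B
t=15: queue=[B,E,F,A,C,D] q_used=3 → run B
t=16: queue=[E,F,A,C,D,B] q_used=0 → run E
t=17: queue=[E,F,A,C,D,B] q_used=1 → run E
t=18: queue=[F,A,C,D,B] q_used=0 → run F
t=19: queue=[F,A,C,D,B] q_used=1 → run F
t=20: queue=[F,A,C,D,B] q_used=2 → run F
t=21: queue=[F,A,C,D,B] q_used=3 → run F
t=22: queue=[A,C,D,B,F] q_used=0 → run A
t=23: queue=[A,C,D,B,F] q_used=1 → run A
t=24: queue=[C,D,B,F] q_used=0 → run C
t=25: queue=[C,D,B,F] q_used=1 → run C
t=26: queue=[C,D,B,F] q_used=2 → run C
t=27: queue=[D,B,F] q_used=0 → run D
t=28: queue=[B,F] q_used=0 → run B
t=29: queue=[F] q_used=0 → run F
t=30: queue=[F] q_used=1 → run F
t=31: queue=[F] q_used=2 → run F
t=32: (idle)
t=33: (idle)
t=34: (idle)

completion order = E, A, C, D, B, F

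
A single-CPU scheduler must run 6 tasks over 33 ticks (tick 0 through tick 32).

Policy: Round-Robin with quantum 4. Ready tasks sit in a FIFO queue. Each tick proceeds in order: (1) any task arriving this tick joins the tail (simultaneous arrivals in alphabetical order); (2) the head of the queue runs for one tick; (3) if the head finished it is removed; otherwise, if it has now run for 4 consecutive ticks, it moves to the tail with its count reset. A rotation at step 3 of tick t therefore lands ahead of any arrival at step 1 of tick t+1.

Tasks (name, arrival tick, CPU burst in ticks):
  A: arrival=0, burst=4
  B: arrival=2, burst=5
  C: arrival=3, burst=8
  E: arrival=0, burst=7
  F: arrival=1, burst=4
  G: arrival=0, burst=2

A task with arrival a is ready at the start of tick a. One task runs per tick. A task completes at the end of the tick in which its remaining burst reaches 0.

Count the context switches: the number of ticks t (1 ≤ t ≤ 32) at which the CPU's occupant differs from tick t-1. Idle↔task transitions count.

context switches = 9

t=0: queue=[A,E,G] q_used=0 → run A
t=1: queue=[A,E,G,F] q_used=1 → run A
t=2: queue=[A,E,G,F,B] q_used=2 → run A
t=3: queue=[A,E,G,F,B,C] q_used=3 → run A
t=4: queue=[E,G,F,B,C] q_used=0 → run E
t=5: queue=[E,G,F,B,C] q_used=1 → run E
t=6: queue=[E,G,F,B,C] q_used=2 → run E
t=7: queue=[E,G,F,B,C] q_used=3 → run E
t=8: queue=[G,F,B,C,E] q_used=0 → run G
t=9: queue=[G,F,B,C,E] q_used=1 → run G
t=10: queue=[F,B,C,E] q_used=0 → run F
t=11: queue=[F,B,C,E] q_used=1 → run F
t=12: queue=[F,B,C,E] q_used=2 → run F
t=13: queue=[F,B,C,E] q_used=3 → run F
t=14: queue=[B,C,E] q_used=0 → run B
t=15: queue=[B,C,E] q_used=1 → run B
t=16: queue=[B,C,E] q_used=2 → run B
t=17: queue=[B,C,E] q_used=3 → run B
t=18: queue=[C,E,B] q_used=0 → run C
t=19: queue=[C,E,B] q_used=1 → run C
t=20: queue=[C,E,B] q_used=2 → run C
t=21: queue=[C,E,B] q_used=3 → run C
t=22: queue=[E,B,C] q_used=0 → run E
t=23: queue=[E,B,C] q_used=1 → run E
t=24: queue=[E,B,C] q_used=2 → run E
t=25: queue=[B,C] q_used=0 → run B
t=26: queue=[C] q_used=0 → run C
t=27: queue=[C] q_used=1 → run C
t=28: queue=[C] q_used=2 → run C
t=29: queue=[C] q_used=3 → run C
t=30: (idle)
t=31: (idle)
t=32: (idle)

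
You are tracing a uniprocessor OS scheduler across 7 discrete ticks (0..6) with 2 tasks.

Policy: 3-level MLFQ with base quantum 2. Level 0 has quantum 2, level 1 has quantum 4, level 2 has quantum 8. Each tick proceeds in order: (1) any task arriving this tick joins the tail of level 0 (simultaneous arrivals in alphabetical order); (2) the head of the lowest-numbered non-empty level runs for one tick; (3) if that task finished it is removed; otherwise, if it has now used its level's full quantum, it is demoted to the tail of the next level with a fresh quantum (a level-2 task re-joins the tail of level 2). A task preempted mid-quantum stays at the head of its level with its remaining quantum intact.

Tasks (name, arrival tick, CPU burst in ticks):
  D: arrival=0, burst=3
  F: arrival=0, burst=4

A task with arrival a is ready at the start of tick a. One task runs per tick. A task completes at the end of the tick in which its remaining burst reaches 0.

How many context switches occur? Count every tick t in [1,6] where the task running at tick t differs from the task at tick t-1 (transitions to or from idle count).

context switches = 3

t=0: L0/L1/L2 = DF/-/- → run D
t=1: L0/L1/L2 = DF/-/- → run D
t=2: L0/L1/L2 = F/D/- → run F
t=3: L0/L1/L2 = F/D/- → run F
t=4: L0/L1/L2 = -/DF/- → run D
t=5: L0/L1/L2 = -/F/- → run F
t=6: L0/L1/L2 = -/F/- → run F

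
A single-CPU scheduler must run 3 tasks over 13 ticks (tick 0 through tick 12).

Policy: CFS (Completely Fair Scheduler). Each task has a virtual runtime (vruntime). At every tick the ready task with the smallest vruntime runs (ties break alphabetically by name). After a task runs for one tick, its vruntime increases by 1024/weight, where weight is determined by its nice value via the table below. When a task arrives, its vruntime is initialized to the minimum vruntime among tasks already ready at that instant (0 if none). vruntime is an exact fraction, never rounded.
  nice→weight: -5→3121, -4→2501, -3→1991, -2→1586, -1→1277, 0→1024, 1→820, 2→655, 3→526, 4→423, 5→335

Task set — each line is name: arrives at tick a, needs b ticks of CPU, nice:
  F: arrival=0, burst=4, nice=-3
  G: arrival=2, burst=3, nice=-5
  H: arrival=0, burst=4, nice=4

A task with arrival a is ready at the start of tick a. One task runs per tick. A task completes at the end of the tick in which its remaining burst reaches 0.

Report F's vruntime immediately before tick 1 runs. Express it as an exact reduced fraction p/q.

t=0: vr[F=0 H=0] → run F
t=1: vr[F=1024/1991 H=0] → run H
t=2: vr[F=1024/1991 G=1024/1991 H=1024/423] → run F
t=3: vr[F=2048/1991 G=1024/1991 H=1024/423] → run G
t=4: vr[F=2048/1991 G=5234688/6213911 H=1024/423] → run G
t=5: vr[F=2048/1991 G=7273472/6213911 H=1024/423] → run F
t=6: vr[F=3072/1991 G=7273472/6213911 H=1024/423] → run G
t=7: vr[F=3072/1991 H=1024/423] → run F
t=8: vr[H=1024/423] → run H
t=9: vr[H=2048/423] → run H
t=10: vr[H=1024/141] → run H
t=11: (idle)
t=12: (idle)

vruntime(F, start of tick 1) = 1024/1991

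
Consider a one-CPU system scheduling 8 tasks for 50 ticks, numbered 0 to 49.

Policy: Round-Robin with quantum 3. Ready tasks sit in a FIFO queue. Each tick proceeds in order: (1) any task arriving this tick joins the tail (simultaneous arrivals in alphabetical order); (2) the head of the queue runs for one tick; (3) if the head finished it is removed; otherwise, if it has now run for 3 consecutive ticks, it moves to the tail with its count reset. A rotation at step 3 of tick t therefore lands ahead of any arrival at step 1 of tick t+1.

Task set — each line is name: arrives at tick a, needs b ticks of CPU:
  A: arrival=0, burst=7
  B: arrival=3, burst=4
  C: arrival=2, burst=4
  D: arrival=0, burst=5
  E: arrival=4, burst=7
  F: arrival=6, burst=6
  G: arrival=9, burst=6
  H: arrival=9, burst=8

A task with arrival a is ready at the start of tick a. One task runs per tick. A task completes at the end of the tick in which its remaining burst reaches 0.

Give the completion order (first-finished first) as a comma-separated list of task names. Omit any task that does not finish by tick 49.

completion order = D, C, A, B, F, G, E, H

t=0: queue=[A,D] q_used=0 → run A
t=1: queue=[A,D] q_used=1 → run A
t=2: queue=[A,D,C] q_used=2 → run A
t=3: queue=[D,C,A,B] q_used=0 → run D
t=4: queue=[D,C,A,B,E] q_used=1 → run D
t=5: queue=[D,C,A,B,E] q_used=2 → run D
t=6: queue=[C,A,B,E,D,F] q_used=0 → run C
t=7: queue=[C,A,B,E,D,F] q_used=1 → run C
t=8: queue=[C,A,B,E,D,F] q_used=2 → run C
t=9: queue=[A,B,E,D,F,C,G,H] q_used=0 → run A
t=10: queue=[A,B,E,D,F,C,G,H] q_used=1 → run A
t=11: queue=[A,B,E,D,F,C,G,H] q_used=2 → run A
t=12: queue=[B,E,D,F,C,G,H,A] q_used=0 → run B
t=13: queue=[B,E,D,F,C,G,H,A] q_used=1 → run B
t=14: queue=[B,E,D,F,C,G,H,A] q_used=2 → run B
t=15: queue=[E,D,F,C,G,H,A,B] q_used=0 → run E
t=16: queue=[E,D,F,C,G,H,A,B] q_used=1 → run E
t=17: queue=[E,D,F,C,G,H,A,B] q_used=2 → run E
t=18: queue=[D,F,C,G,H,A,B,E] q_used=0 → run D
t=19: queue=[D,F,C,G,H,A,B,E] q_used=1 → run D
t=20: queue=[F,C,G,H,A,B,E] q_used=0 → run F
t=21: queue=[F,C,G,H,A,B,E] q_used=1 → run F
t=22: queue=[F,C,G,H,A,B,E] q_used=2 → run F
t=23: queue=[C,G,H,A,B,E,F] q_used=0 → run C
t=24: queue=[G,H,A,B,E,F] q_used=0 → run G
t=25: queue=[G,H,A,B,E,F] q_used=1 → run G
t=26: queue=[G,H,A,B,E,F] q_used=2 → run G
t=27: queue=[H,A,B,E,F,G] q_used=0 → run H
t=28: queue=[H,A,B,E,F,G] q_used=1 → run H
t=29: queue=[H,A,B,E,F,G] q_used=2 → run H
t=30: queue=[A,B,E,F,G,H] q_used=0 → run A
t=31: queue=[B,E,F,G,H] q_used=0 → run B
t=32: queue=[E,F,G,H] q_used=0 → run E
t=33: queue=[E,F,G,H] q_used=1 → run E
t=34: queue=[E,F,G,H] q_used=2 → run E
t=35: queue=[F,G,H,E] q_used=0 → run F
t=36: queue=[F,G,H,E] q_used=1 → run F
t=37: queue=[F,G,H,E] q_used=2 → run F
t=38: queue=[G,H,E] q_used=0 → run G
t=39: queue=[G,H,E] q_used=1 → run G
t=40: queue=[G,H,E] q_used=2 → run G
t=41: queue=[H,E] q_used=0 → run H
t=42: queue=[H,E] q_used=1 → run H
t=43: queue=[H,E] q_used=2 → run H
t=44: queue=[E,H] q_used=0 → run E
t=45: queue=[H] q_used=0 → run H
t=46: queue=[H] q_used=1 → run H
t=47: (idle)
t=48: (idle)
t=49: (idle)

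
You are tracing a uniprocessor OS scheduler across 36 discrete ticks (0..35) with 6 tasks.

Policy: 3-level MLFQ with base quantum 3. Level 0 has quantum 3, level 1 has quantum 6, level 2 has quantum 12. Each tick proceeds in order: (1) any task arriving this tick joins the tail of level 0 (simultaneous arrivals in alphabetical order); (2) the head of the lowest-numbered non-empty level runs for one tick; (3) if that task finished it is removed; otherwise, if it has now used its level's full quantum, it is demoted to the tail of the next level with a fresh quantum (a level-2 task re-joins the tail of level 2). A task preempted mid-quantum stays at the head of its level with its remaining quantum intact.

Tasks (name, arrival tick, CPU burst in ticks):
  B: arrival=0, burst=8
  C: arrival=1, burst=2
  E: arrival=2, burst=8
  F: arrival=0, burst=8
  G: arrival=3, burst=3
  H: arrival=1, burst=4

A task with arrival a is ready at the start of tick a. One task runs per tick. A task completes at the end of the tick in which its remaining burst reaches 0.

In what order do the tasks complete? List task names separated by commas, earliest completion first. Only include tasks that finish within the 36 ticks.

completion order = C, G, B, F, H, E

t=0: L0/L1/L2 = BF/-/- → run B
t=1: L0/L1/L2 = BFCH/-/- → run B
t=2: L0/L1/L2 = BFCHE/-/- → run B
t=3: L0/L1/L2 = FCHEG/B/- → run F
t=4: L0/L1/L2 = FCHEG/B/- → run F
t=5: L0/L1/L2 = FCHEG/B/- → run F
t=6: L0/L1/L2 = CHEG/BF/- → run C
t=7: L0/L1/L2 = CHEG/BF/- → run C
t=8: L0/L1/L2 = HEG/BF/- → run H
t=9: L0/L1/L2 = HEG/BF/- → run H
t=10: L0/L1/L2 = HEG/BF/- → run H
t=11: L0/L1/L2 = EG/BFH/- → run E
t=12: L0/L1/L2 = EG/BFH/- → run E
t=13: L0/L1/L2 = EG/BFH/- → run E
t=14: L0/L1/L2 = G/BFHE/- → run G
t=15: L0/L1/L2 = G/BFHE/- → run G
t=16: L0/L1/L2 = G/BFHE/- → run G
t=17: L0/L1/L2 = -/BFHE/- → run B
t=18: L0/L1/L2 = -/BFHE/- → run B
t=19: L0/L1/L2 = -/BFHE/- → run B
t=20: L0/L1/L2 = -/BFHE/- → run B
t=21: L0/L1/L2 = -/BFHE/- → run B
t=22: L0/L1/L2 = -/FHE/- → run F
t=23: L0/L1/L2 = -/FHE/- → run F
t=24: L0/L1/L2 = -/FHE/- → run F
t=25: L0/L1/L2 = -/FHE/- → run F
t=26: L0/L1/L2 = -/FHE/- → run F
t=27: L0/L1/L2 = -/HE/- → run H
t=28: L0/L1/L2 = -/E/- → run E
t=29: L0/L1/L2 = -/E/- → run E
t=30: L0/L1/L2 = -/E/- → run E
t=31: L0/L1/L2 = -/E/- → run E
t=32: L0/L1/L2 = -/E/- → run E
t=33: (idle)
t=34: (idle)
t=35: (idle)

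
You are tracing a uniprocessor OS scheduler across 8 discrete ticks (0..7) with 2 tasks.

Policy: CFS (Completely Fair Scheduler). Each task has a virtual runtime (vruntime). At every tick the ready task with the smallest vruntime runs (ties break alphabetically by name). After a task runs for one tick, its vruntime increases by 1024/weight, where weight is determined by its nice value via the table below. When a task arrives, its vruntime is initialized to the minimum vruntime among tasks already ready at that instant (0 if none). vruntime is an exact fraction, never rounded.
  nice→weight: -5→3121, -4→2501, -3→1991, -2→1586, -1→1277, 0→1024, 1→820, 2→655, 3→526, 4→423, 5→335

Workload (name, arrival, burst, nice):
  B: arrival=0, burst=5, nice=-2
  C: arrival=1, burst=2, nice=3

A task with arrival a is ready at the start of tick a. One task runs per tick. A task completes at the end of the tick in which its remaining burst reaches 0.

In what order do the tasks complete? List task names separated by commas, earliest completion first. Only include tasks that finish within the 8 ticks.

completion order = B, C

t=0: vr[B=0] → run B
t=1: vr[B=512/793 C=512/793] → run B
t=2: vr[B=1024/793 C=512/793] → run C
t=3: vr[B=1024/793 C=540672/208559] → run B
t=4: vr[B=1536/793 C=540672/208559] → run B
t=5: vr[B=2048/793 C=540672/208559] → run B
t=6: vr[C=540672/208559] → run C
t=7: (idle)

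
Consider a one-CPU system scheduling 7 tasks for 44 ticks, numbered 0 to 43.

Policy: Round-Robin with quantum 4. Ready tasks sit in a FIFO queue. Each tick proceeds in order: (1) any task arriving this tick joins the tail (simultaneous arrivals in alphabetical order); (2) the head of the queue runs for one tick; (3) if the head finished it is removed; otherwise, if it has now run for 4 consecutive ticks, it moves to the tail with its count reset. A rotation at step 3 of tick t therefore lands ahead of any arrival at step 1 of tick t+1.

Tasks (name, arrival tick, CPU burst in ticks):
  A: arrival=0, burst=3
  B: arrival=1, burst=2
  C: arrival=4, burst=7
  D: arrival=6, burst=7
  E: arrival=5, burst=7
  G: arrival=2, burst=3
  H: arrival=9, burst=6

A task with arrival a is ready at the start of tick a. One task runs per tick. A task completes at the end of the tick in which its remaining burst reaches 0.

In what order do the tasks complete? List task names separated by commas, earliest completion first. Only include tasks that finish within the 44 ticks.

completion order = A, B, G, C, E, D, H

t=0: queue=[A] q_used=0 → run A
t=1: queue=[A,B] q_used=1 → run A
t=2: queue=[A,B,G] q_used=2 → run A
t=3: queue=[B,G] q_used=0 → run B
t=4: queue=[B,G,C] q_used=1 → run B
t=5: queue=[G,C,E] q_used=0 → run G
t=6: queue=[G,C,E,D] q_used=1 → run G
t=7: queue=[G,C,E,D] q_used=2 → run G
t=8: queue=[C,E,D] q_used=0 → run C
t=9: queue=[C,E,D,H] q_used=1 → run C
t=10: queue=[C,E,D,H] q_used=2 → run C
t=11: queue=[C,E,D,H] q_used=3 → run C
t=12: queue=[E,D,H,C] q_used=0 → run E
t=13: queue=[E,D,H,C] q_used=1 → run E
t=14: queue=[E,D,H,C] q_used=2 → run E
t=15: queue=[E,D,H,C] q_used=3 → run E
t=16: queue=[D,H,C,E] q_used=0 → run D
t=17: queue=[D,H,C,E] q_used=1 → run D
t=18: queue=[D,H,C,E] q_used=2 → run D
t=19: queue=[D,H,C,E] q_used=3 → run D
t=20: queue=[H,C,E,D] q_used=0 → run H
t=21: queue=[H,C,E,D] q_used=1 → run H
t=22: queue=[H,C,E,D] q_used=2 → run H
t=23: queue=[H,C,E,D] q_used=3 → run H
t=24: queue=[C,E,D,H] q_used=0 → run C
t=25: queue=[C,E,D,H] q_used=1 → run C
t=26: queue=[C,E,D,H] q_used=2 → run C
t=27: queue=[E,D,H] q_used=0 → run E
t=28: queue=[E,D,H] q_used=1 → run E
t=29: queue=[E,D,H] q_used=2 → run E
t=30: queue=[D,H] q_used=0 → run D
t=31: queue=[D,H] q_used=1 → run D
t=32: queue=[D,H] q_used=2 → run D
t=33: queue=[H] q_used=0 → run H
t=34: queue=[H] q_used=1 → run H
t=35: (idle)
t=36: (idle)
t=37: (idle)
t=38: (idle)
t=39: (idle)
t=40: (idle)
t=41: (idle)
t=42: (idle)
t=43: (idle)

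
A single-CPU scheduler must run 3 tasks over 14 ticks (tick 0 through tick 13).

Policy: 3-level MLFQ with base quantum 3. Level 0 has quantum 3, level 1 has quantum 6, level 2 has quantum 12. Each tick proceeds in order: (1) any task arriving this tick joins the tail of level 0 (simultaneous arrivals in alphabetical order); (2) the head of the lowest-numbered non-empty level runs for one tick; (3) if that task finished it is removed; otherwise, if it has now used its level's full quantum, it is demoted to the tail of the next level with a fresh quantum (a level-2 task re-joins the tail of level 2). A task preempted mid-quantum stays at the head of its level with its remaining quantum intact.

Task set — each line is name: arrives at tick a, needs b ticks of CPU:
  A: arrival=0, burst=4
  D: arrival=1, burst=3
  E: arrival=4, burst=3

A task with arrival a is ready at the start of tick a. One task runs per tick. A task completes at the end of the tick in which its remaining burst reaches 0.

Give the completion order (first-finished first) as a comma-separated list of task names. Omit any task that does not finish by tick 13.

completion order = D, E, A

t=0: L0/L1/L2 = A/-/- → run A
t=1: L0/L1/L2 = AD/-/- → run A
t=2: L0/L1/L2 = AD/-/- → run A
t=3: L0/L1/L2 = D/A/- → run D
t=4: L0/L1/L2 = DE/A/- → run D
t=5: L0/L1/L2 = DE/A/- → run D
t=6: L0/L1/L2 = E/A/- → run E
t=7: L0/L1/L2 = E/A/- → run E
t=8: L0/L1/L2 = E/A/- → run E
t=9: L0/L1/L2 = -/A/- → run A
t=10: (idle)
t=11: (idle)
t=12: (idle)
t=13: (idle)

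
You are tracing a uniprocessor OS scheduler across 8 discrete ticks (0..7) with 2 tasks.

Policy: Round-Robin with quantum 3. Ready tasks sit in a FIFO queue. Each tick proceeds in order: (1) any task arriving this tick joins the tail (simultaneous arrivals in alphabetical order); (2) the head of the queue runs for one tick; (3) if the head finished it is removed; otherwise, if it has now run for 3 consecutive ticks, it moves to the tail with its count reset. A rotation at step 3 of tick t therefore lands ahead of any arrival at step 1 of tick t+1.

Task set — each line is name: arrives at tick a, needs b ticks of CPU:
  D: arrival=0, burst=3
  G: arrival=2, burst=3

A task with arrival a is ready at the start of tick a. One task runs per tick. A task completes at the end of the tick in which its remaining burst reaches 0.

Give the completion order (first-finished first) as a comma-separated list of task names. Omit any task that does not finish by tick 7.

t=0: queue=[D] q_used=0 → run D
t=1: queue=[D] q_used=1 → run D
t=2: queue=[D,G] q_used=2 → run D
t=3: queue=[G] q_used=0 → run G
t=4: queue=[G] q_used=1 → run G
t=5: queue=[G] q_used=2 → run G
t=6: (idle)
t=7: (idle)

completion order = D, G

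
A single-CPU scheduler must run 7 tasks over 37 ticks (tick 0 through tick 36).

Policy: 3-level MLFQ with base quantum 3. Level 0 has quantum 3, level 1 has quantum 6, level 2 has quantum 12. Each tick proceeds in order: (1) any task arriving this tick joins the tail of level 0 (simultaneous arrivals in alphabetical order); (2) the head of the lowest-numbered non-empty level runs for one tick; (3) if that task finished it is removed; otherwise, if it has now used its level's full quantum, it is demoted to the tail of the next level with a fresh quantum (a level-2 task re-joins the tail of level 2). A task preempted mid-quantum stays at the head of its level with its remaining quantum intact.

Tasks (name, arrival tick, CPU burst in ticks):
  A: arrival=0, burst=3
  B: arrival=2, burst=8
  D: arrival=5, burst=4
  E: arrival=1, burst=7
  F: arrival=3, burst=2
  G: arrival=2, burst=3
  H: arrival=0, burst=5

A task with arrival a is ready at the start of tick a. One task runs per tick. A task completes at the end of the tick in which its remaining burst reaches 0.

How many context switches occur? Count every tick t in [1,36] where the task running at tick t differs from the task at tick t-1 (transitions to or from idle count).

context switches = 11

t=0: L0/L1/L2 = AH/-/- → run A
t=1: L0/L1/L2 = AHE/-/- → run A
t=2: L0/L1/L2 = AHEBG/-/- → run A
t=3: L0/L1/L2 = HEBGF/-/- → run H
t=4: L0/L1/L2 = HEBGF/-/- → run H
t=5: L0/L1/L2 = HEBGFD/-/- → run H
t=6: L0/L1/L2 = EBGFD/H/- → run E
t=7: L0/L1/L2 = EBGFD/H/- → run E
t=8: L0/L1/L2 = EBGFD/H/- → run E
t=9: L0/L1/L2 = BGFD/HE/- → run B
t=10: L0/L1/L2 = BGFD/HE/- → run B
t=11: L0/L1/L2 = BGFD/HE/- → run B
t=12: L0/L1/L2 = GFD/HEB/- → run G
t=13: L0/L1/L2 = GFD/HEB/- → run G
t=14: L0/L1/L2 = GFD/HEB/- → run G
t=15: L0/L1/L2 = FD/HEB/- → run F
t=16: L0/L1/L2 = FD/HEB/- → run F
t=17: L0/L1/L2 = D/HEB/- → run D
t=18: L0/L1/L2 = D/HEB/- → run D
t=19: L0/L1/L2 = D/HEB/- → run D
t=20: L0/L1/L2 = -/HEBD/- → run H
t=21: L0/L1/L2 = -/HEBD/- → run H
t=22: L0/L1/L2 = -/EBD/- → run E
t=23: L0/L1/L2 = -/EBD/- → run E
t=24: L0/L1/L2 = -/EBD/- → run E
t=25: L0/L1/L2 = -/EBD/- → run E
t=26: L0/L1/L2 = -/BD/- → run B
t=27: L0/L1/L2 = -/BD/- → run B
t=28: L0/L1/L2 = -/BD/- → run B
t=29: L0/L1/L2 = -/BD/- → run B
t=30: L0/L1/L2 = -/BD/- → run B
t=31: L0/L1/L2 = -/D/- → run D
t=32: (idle)
t=33: (idle)
t=34: (idle)
t=35: (idle)
t=36: (idle)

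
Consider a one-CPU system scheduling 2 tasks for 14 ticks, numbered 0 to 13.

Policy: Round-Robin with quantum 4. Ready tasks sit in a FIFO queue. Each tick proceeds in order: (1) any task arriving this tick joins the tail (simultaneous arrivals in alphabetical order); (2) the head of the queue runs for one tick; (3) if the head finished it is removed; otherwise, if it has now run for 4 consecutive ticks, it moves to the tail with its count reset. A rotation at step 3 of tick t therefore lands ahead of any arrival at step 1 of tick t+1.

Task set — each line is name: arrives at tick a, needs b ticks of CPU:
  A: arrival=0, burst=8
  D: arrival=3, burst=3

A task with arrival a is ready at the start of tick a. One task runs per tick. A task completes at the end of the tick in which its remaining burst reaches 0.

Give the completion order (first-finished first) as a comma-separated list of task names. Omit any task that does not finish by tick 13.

t=0: queue=[A] q_used=0 → run A
t=1: queue=[A] q_used=1 → run A
t=2: queue=[A] q_used=2 → run A
t=3: queue=[A,D] q_used=3 → run A
t=4: queue=[D,A] q_used=0 → run D
t=5: queue=[D,A] q_used=1 → run D
t=6: queue=[D,A] q_used=2 → run D
t=7: queue=[A] q_used=0 → run A
t=8: queue=[A] q_used=1 → run A
t=9: queue=[A] q_used=2 → run A
t=10: queue=[A] q_used=3 → run A
t=11: (idle)
t=12: (idle)
t=13: (idle)

completion order = D, A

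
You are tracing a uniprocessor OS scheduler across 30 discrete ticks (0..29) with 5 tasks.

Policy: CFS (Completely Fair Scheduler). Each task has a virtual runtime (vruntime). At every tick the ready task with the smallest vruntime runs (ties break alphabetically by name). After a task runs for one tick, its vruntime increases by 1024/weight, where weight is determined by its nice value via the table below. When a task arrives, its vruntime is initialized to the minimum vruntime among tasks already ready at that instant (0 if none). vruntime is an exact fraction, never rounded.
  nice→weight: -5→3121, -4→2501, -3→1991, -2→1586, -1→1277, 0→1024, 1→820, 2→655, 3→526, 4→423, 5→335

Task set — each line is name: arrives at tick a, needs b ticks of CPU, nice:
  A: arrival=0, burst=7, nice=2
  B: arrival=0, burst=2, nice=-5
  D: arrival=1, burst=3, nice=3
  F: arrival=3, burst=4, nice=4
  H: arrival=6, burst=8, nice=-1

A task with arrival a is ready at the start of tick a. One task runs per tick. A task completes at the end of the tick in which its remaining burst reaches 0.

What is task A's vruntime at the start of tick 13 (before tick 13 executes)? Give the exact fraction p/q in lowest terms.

t=0: vr[A=0 B=0] → run A
t=1: vr[A=1024/655 B=0 D=0] → run B
t=2: vr[A=1024/655 B=1024/3121 D=0] → run D
t=3: vr[A=1024/655 B=1024/3121 D=512/263 F=1024/3121] → run B
t=4: vr[A=1024/655 D=512/263 F=1024/3121] → run F
t=5: vr[A=1024/655 D=512/263 F=3629056/1320183] → run A
t=6: vr[A=2048/655 D=512/263 F=3629056/1320183 H=512/263] → run D
t=7: vr[A=2048/655 D=1024/263 F=3629056/1320183 H=512/263] → run H
t=8: vr[A=2048/655 D=1024/263 F=3629056/1320183 H=923136/335851] → run H
t=9: vr[A=2048/655 D=1024/263 F=3629056/1320183 H=1192448/335851] → run F
t=10: vr[A=2048/655 D=1024/263 F=6824960/1320183 H=1192448/335851] → run A
t=11: vr[A=3072/655 D=1024/263 F=6824960/1320183 H=1192448/335851] → run H
t=12: vr[A=3072/655 D=1024/263 F=6824960/1320183 H=1461760/335851] → run D
t=13: vr[A=3072/655 F=6824960/1320183 H=1461760/335851] → run H
t=14: vr[A=3072/655 F=6824960/1320183 H=1731072/335851] → run A
t=15: vr[A=4096/655 F=6824960/1320183 H=1731072/335851] → run H
t=16: vr[A=4096/655 F=6824960/1320183 H=2000384/335851] → run F
t=17: vr[A=4096/655 F=3340288/440061 H=2000384/335851] → run H
t=18: vr[A=4096/655 F=3340288/440061 H=2269696/335851] → run A
t=19: vr[A=1024/131 F=3340288/440061 H=2269696/335851] → run H
t=20: vr[A=1024/131 F=3340288/440061 H=2539008/335851] → run H
t=21: vr[A=1024/131 F=3340288/440061] → run F
t=22: vr[A=1024/131] → run A
t=23: vr[A=6144/655] → run A
t=24: (idle)
t=25: (idle)
t=26: (idle)
t=27: (idle)
t=28: (idle)
t=29: (idle)

vruntime(A, start of tick 13) = 3072/655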